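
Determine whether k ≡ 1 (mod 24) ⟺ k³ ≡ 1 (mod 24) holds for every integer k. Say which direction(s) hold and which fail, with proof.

Equivalent; both directions hold.

(←) Suppose k³ ≡ 1 (mod 24). The only residue r in {0, …, 23} with r³ ≡ 1 (mod 24) is r = 1, so k ≡ 1 (mod 24).

(→) Suppose k ≡ 1 (mod 24). Write k = 24j + 1. Then (24j + 1)³ = 13824j³ + 1728j² + 72j + 1 = 24(576j³ + 72j² + 3j) + 1, so k³ ≡ 1 (mod 24).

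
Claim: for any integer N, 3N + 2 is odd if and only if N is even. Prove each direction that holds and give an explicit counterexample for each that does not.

Both directions fail.

(⟹) This fails: N = 5 gives 3N + 2 = 17, which is odd, but 5 is odd, not even.

(⟸) This also fails: N = 2 is even, but 3N + 2 = 8 is even, not odd.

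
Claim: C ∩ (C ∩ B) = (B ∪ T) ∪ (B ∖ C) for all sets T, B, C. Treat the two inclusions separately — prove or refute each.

Reverse inclusion. This inclusion fails. Take T = {1}, B = ∅, C = ∅; then 1 ∈ (B ∪ T) ∪ (B ∖ C) but 1 ∉ C ∩ (C ∩ B).

Forward inclusion. Let x ∈ C ∩ (C ∩ B). Then either x ∈ B ∩ C and x ∉ T; or x ∈ T ∩ B ∩ C. In each case x ∈ (B ∪ T) ∪ (B ∖ C), so C ∩ (C ∩ B) ⊆ (B ∪ T) ∪ (B ∖ C).

The sets are not equal: only the forward inclusion holds.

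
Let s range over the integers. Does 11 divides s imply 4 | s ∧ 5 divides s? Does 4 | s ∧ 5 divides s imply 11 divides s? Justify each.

(⟹) This fails: take s = 11. Certainly 11 ∣ 11, but 4 ∤ 11.

(⟸) This fails: take s = 20. Both 4 ∣ 20 and 5 ∣ 20, yet 20 is not a multiple of 11 (since 20 = 1·11 + 9), so 11 ∤ 20.

Both directions fail.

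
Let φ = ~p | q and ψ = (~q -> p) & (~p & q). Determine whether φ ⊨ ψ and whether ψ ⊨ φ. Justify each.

Only the converse holds.

(⇒) This fails. Under q = F, p = F, the left side is true but the right side is false.

(⇐) Assume the antecedent. If q is true, ~p | q reduces to true regardless of the other variables. If q is false, the antecedent cannot hold. Either way ~p | q holds.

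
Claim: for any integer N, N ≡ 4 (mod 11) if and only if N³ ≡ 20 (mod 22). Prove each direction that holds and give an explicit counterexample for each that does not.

(⇐) The residues r modulo 22 with r³ ≡ 20 (mod 22) are exactly {4}, and each is ≡ 4 (mod 11).

(⇒) This fails: take N = 15. Then 15 ≡ 4 (mod 11), but 15³ = 3375 ≡ 9 (mod 22), not 20.

(⇒) fails; (⇐) holds.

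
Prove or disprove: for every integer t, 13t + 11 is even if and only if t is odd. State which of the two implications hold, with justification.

Both directions hold.

(⇐) Suppose t is odd; write t = 2j + 1. Then 13t + 11 = 13·(2j + 1) + 11 = 2·13j + 24, which is even.

(⇒) Suppose 13t + 11 is even. Since 13 is odd, 13t and t have the same parity, so 13t + 11 ≡ t + 11 (mod 2). As 11 is odd, 13t + 11 is even exactly when t is odd. Thus t is odd.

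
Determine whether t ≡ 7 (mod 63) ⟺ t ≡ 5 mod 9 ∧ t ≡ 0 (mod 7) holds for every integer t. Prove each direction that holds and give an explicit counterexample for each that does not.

Neither implication holds.

(⟹) This fails: t = 7 gives 7 ≡ 7 (mod 63) but 7 ≡ 7 (mod 9), so the conjunction on the right does not hold.

(⟸) This fails: t = 14 satisfies both congruences on the right (14 ≡ 5 mod 9 and 14 ≡ 0 mod 7) yet 14 ≡ 14 (mod 63), not 7.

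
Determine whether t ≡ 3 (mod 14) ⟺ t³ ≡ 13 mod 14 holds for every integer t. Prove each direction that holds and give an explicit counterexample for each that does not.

The forward direction holds; the converse fails.

(⟸) This fails: take t = 5. Then 5³ = 125 ≡ 13 (mod 14), yet 5 ≡ 5 (mod 14), not 3.

(⟹) Suppose t ≡ 3 (mod 14). Write t = 14j + 3. Then (14j + 3)³ = 2744j³ + 1764j² + 378j + 27 = 14(196j³ + 126j² + 27j + 1) + 13, so t³ ≡ 13 (mod 14).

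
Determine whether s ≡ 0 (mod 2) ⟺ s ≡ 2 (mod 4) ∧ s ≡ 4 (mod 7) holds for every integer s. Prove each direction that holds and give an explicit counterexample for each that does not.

(←) If s ≡ 2 (mod 4) and s ≡ 4 (mod 7), then by the Chinese remainder theorem s ≡ 18 (mod 28). Since 18 ≡ 0 (mod 2) and 2 ∣ 28, we get s ≡ 0 (mod 2).

(→) This fails: s = 0 gives 0 ≡ 0 (mod 2) but 0 ≡ 0 (mod 4), so the conjunction on the right does not hold.

The forward direction fails; the converse holds.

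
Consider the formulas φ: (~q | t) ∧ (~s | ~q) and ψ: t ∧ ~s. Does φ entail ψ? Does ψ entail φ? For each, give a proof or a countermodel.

(⇒) This fails. Under t = F, q = F, s = F, the left side is true but the right side is false.

(⇐) Assume the antecedent. If t is true, the antecedent forces (t = T, q = F, s = F) or (t = T, q = T, s = F), and (~q | t) ∧ (~s | ~q) holds there. If t is false, the antecedent cannot hold. Either way (~q | t) ∧ (~s | ~q) holds.

Not equivalent: only (⇐) holds.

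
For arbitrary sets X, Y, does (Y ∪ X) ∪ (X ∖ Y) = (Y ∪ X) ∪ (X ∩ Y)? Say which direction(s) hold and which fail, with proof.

Both inclusions hold; the sets are equal.

Forward inclusion. Let x ∈ (Y ∪ X) ∪ (X ∖ Y). Then either x ∈ X and x ∉ Y; or x ∈ Y and x ∉ X; or x ∈ X ∩ Y. In each case x ∈ (Y ∪ X) ∪ (X ∩ Y), so (Y ∪ X) ∪ (X ∖ Y) ⊆ (Y ∪ X) ∪ (X ∩ Y).

Reverse inclusion. Let x ∈ (Y ∪ X) ∪ (X ∩ Y). Then either x ∈ X and x ∉ Y; or x ∈ Y and x ∉ X; or x ∈ X ∩ Y. In each case x ∈ (Y ∪ X) ∪ (X ∖ Y), so (Y ∪ X) ∪ (X ∩ Y) ⊆ (Y ∪ X) ∪ (X ∖ Y).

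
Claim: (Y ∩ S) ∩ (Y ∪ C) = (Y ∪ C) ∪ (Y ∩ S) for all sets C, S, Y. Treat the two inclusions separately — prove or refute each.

(⟹) Let x ∈ (Y ∩ S) ∩ (Y ∪ C). Then either x ∈ S ∩ Y and x ∉ C; or x ∈ C ∩ S ∩ Y. In each case x ∈ (Y ∪ C) ∪ (Y ∩ S), so (Y ∩ S) ∩ (Y ∪ C) ⊆ (Y ∪ C) ∪ (Y ∩ S).

(⟸) This inclusion fails. Take C = {1}, S = ∅, Y = ∅; then 1 ∈ (Y ∪ C) ∪ (Y ∩ S) but 1 ∉ (Y ∩ S) ∩ (Y ∪ C).

(⊆) holds; (⊇) fails.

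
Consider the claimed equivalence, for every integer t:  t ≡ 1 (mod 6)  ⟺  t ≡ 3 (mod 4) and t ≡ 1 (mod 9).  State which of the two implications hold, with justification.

Only the reverse direction holds.

(⟹) This fails: t = 1 gives 1 ≡ 1 (mod 6) but 1 ≡ 1 (mod 4), so the conjunction on the right does not hold.

(⟸) Conversely, if t ≡ 3 (mod 4) and t ≡ 1 (mod 9), then by the Chinese remainder theorem t ≡ 19 (mod 36). Since 19 ≡ 1 (mod 6) and 6 ∣ 36, we get t ≡ 1 (mod 6).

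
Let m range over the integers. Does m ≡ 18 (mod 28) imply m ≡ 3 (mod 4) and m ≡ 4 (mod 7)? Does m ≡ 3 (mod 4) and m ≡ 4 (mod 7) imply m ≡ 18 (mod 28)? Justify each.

Forward direction. This fails: m = 18 gives 18 ≡ 18 (mod 28) but 18 ≡ 2 (mod 4), so the conjunction on the right does not hold.

Converse. This fails: m = 11 satisfies both congruences on the right (11 ≡ 3 mod 4 and 11 ≡ 4 mod 7) yet 11 ≡ 11 (mod 28), not 18.

Neither implication holds.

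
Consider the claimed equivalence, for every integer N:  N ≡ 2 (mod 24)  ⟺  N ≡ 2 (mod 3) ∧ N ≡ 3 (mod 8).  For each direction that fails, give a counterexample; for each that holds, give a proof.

[⇒] This fails: N = 2 gives 2 ≡ 2 (mod 24) but 2 ≡ 2 (mod 8), so the conjunction on the right does not hold.

[⇐] This fails: N = 11 satisfies both congruences on the right (11 ≡ 2 mod 3 and 11 ≡ 3 mod 8) yet 11 ≡ 11 (mod 24), not 2.

(⇒) fails and (⇐) fails.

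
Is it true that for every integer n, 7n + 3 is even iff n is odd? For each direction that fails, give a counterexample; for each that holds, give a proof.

[⇒] Suppose 7n + 3 is even. Since 7 is odd, 7n and n have the same parity, so 7n + 3 ≡ n + 3 (mod 2). As 3 is odd, 7n + 3 is even exactly when n is odd. Thus n is odd.

[⇐] Conversely, suppose n is odd; write n = 2j + 1. Then 7n + 3 = 7·(2j + 1) + 3 = 2·7j + 10, which is even.

The biconditional holds.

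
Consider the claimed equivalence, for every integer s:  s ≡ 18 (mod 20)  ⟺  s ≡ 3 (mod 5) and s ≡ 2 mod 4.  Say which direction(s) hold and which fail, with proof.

Both implications hold.

(⇒) Suppose s ≡ 18 (mod 20); write s = 20j + 18. Since 5 ∣ 20, reducing mod 5 gives s ≡ 18 ≡ 3 (mod 5); since 4 ∣ 20, reducing mod 4 gives s ≡ 18 ≡ 2 (mod 4).

(⇐) Conversely, if s ≡ 3 (mod 5) and s ≡ 2 (mod 4), then by the Chinese remainder theorem s ≡ 18 (mod 20). This is exactly s ≡ 18 (mod 20).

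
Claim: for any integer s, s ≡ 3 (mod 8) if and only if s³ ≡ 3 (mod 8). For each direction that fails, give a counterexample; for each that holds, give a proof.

The biconditional holds.

[⇐] Suppose s³ ≡ 3 (mod 8). The only residue r in {0, …, 7} with r³ ≡ 3 (mod 8) is r = 3, so s ≡ 3 (mod 8).

[⇒] Suppose s ≡ 3 (mod 8). Write s = 8j + 3. Then (8j + 3)³ = 512j³ + 576j² + 216j + 27 = 8(64j³ + 72j² + 27j + 3) + 3, so s³ ≡ 3 (mod 8).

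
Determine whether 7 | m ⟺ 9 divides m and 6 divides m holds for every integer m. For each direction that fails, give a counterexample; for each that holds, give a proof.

(⇒) fails and (⇐) fails.

(⇒) This fails: take m = 7. Certainly 7 ∣ 7, but 9 ∤ 7.

(⇐) This fails: take m = 18. Both 9 ∣ 18 and 6 ∣ 18, yet 18 is not a multiple of 7 (since 18 = 2·7 + 4), so 7 ∤ 18.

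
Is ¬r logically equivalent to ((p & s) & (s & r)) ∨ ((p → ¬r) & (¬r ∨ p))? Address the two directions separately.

(→) Assume the antecedent. If p is true, the antecedent forces (p = T, r = F, s = F) or (p = T, r = F, s = T), and the consequent holds there. If p is false, the antecedent forces (p = F, r = F, s = F) or (p = F, r = F, s = T), and the consequent holds there. Either way the consequent holds.

(←) This fails. Under p = T, r = T, s = T, the left side is false but the right side is true.

Only the forward implication holds.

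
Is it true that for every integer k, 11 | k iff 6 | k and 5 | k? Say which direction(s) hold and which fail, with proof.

Neither direction holds.

(→) This fails: take k = 11. Certainly 11 ∣ 11, but 6 ∤ 11.

(←) This fails: take k = 30. Both 6 ∣ 30 and 5 ∣ 30, yet 30 is not a multiple of 11 (since 30 = 2·11 + 8), so 11 ∤ 30.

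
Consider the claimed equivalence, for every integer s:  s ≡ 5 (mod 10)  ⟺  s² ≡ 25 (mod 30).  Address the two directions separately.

(→) This fails: take s = 15. Then 15 ≡ 5 (mod 10), but 15² = 225 ≡ 15 (mod 30), not 25.

(←) Conversely, the residues r modulo 30 with r² ≡ 25 (mod 30) are exactly {5, 25}, and each is ≡ 5 (mod 10).

The forward direction fails; the converse holds.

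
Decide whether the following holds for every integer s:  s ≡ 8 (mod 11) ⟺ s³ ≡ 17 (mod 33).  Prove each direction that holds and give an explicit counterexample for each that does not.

Not equivalent: only (⇐) holds.

[⇒] This fails: take s = 19. Then 19 ≡ 8 (mod 11), but 19³ = 6859 ≡ 28 (mod 33), not 17.

[⇐] Conversely, the residues r modulo 33 with r³ ≡ 17 (mod 33) are exactly {8}, and each is ≡ 8 (mod 11).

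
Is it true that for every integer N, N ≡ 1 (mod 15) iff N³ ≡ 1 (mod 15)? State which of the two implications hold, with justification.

[⇒] Suppose N ≡ 1 (mod 15). Write N = 15j + 1. Then (15j + 1)³ = 3375j³ + 675j² + 45j + 1 = 15(225j³ + 45j² + 3j) + 1, so N³ ≡ 1 (mod 15).

[⇐] Conversely, suppose N³ ≡ 1 (mod 15). The only residue r in {0, …, 14} with r³ ≡ 1 (mod 15) is r = 1, so N ≡ 1 (mod 15).

Both directions hold.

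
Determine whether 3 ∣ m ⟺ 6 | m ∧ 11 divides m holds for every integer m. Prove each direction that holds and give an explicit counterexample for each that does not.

(⇒) fails; (⇐) holds.

[⇐] Suppose 6 ∣ m and 11 ∣ m. Any common multiple of 6 and 11 is a multiple of their lcm; here gcd(6, 11) = 1, so lcm(6, 11) = 6·11 = 66, so 66 ∣ m. Since 3 ∣ 66, it follows that 3 ∣ m.

[⇒] This fails: take m = 3. Certainly 3 ∣ 3, but 6 ∤ 3.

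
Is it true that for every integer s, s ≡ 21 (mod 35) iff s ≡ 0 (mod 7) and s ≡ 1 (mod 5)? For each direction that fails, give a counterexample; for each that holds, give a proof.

The biconditional holds.

(→) Suppose s ≡ 21 (mod 35); write s = 35j + 21. Since 7 ∣ 35, reducing mod 7 gives s ≡ 21 ≡ 0 (mod 7); since 5 ∣ 35, reducing mod 5 gives s ≡ 21 ≡ 1 (mod 5).

(←) Conversely, if s ≡ 0 (mod 7) and s ≡ 1 (mod 5), then by the Chinese remainder theorem s ≡ 21 (mod 35). This is exactly s ≡ 21 (mod 35).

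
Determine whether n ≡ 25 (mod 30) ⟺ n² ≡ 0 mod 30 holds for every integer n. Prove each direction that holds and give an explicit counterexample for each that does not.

(⇒) fails and (⇐) fails.

(→) This fails: take n = 25. Then 25 ≡ 25 (mod 30), but 25² = 625 ≡ 25 (mod 30), not 0.

(←) This fails: take n = 0. Then 0² = 0 ≡ 0 (mod 30), yet 0 ≡ 0 (mod 30), not 25.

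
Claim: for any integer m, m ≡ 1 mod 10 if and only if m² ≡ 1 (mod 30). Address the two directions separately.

[⇒] This fails: take m = 21. Then 21 ≡ 1 (mod 10), but 21² = 441 ≡ 21 (mod 30), not 1.

[⇐] This fails: take m = 19. Then 19² = 361 ≡ 1 (mod 30), yet 19 ≡ 9 (mod 10), not 1.

Both directions fail.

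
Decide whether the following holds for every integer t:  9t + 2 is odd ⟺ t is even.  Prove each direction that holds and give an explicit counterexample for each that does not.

(⇒) fails and (⇐) fails.

[⇒] This fails: t = 5 gives 9t + 2 = 47, which is odd, but 5 is odd, not even.

[⇐] This also fails: t = 4 is even, but 9t + 2 = 38 is even, not odd.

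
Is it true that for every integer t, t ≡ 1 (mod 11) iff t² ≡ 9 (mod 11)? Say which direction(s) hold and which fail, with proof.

Neither direction holds.

[⇒] This fails: take t = 1. Then 1 ≡ 1 (mod 11), but 1² = 1 ≡ 1 (mod 11), not 9.

[⇐] This fails: take t = 3. Then 3² = 9 ≡ 9 (mod 11), yet 3 ≡ 3 (mod 11), not 1.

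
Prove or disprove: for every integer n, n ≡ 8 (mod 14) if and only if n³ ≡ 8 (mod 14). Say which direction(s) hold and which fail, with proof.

(⇒) holds; (⇐) fails.

[⇒] Suppose n ≡ 8 (mod 14). Write n = 14j + 8. Then (14j + 8)³ = 2744j³ + 4704j² + 2688j + 512 = 14(196j³ + 336j² + 192j + 36) + 8, so n³ ≡ 8 (mod 14).

[⇐] This fails: take n = 2. Then 2³ = 8 ≡ 8 (mod 14), yet 2 ≡ 2 (mod 14), not 8.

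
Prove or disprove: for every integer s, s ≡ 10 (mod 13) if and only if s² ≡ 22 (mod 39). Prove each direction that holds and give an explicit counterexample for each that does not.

Both directions fail.

Forward direction. This fails: take s = 36. Then 36 ≡ 10 (mod 13), but 36² = 1296 ≡ 9 (mod 39), not 22.

Converse. This fails: take s = 16. Then 16² = 256 ≡ 22 (mod 39), yet 16 ≡ 3 (mod 13), not 10.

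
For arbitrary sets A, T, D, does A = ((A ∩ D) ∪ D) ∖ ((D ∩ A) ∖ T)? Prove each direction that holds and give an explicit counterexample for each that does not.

Both inclusions fail.

Forward inclusion. This inclusion fails. Take A = {1}, T = ∅, D = ∅; then 1 ∈ A but 1 ∉ ((A ∩ D) ∪ D) ∖ ((D ∩ A) ∖ T).

Reverse inclusion. This inclusion fails. Take A = ∅, T = ∅, D = {1}; then 1 ∈ ((A ∩ D) ∪ D) ∖ ((D ∩ A) ∖ T) but 1 ∉ A.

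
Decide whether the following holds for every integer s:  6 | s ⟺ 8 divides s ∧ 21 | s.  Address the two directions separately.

Not equivalent: only (⇐) holds.

(⇒) This fails: take s = 6. Certainly 6 ∣ 6, but 8 ∤ 6.

(⇐) Suppose 8 ∣ s and 21 ∣ s. Any common multiple of 8 and 21 is a multiple of their lcm; here gcd(8, 21) = 1, so lcm(8, 21) = 8·21 = 168, so 168 ∣ s. Since 6 ∣ 168, it follows that 6 ∣ s.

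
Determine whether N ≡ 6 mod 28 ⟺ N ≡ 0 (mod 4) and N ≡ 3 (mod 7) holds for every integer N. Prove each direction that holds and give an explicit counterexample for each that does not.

(⇒) This fails: N = 6 gives 6 ≡ 6 (mod 28) but 6 ≡ 2 (mod 4), so the conjunction on the right does not hold.

(⇐) This fails: N = 24 satisfies both congruences on the right (24 ≡ 0 mod 4 and 24 ≡ 3 mod 7) yet 24 ≡ 24 (mod 28), not 6.

Neither direction holds.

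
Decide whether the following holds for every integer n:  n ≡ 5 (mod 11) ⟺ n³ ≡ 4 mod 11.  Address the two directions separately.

(→) Suppose n ≡ 5 (mod 11). Write n = 11j + 5. Then (11j + 5)³ = 1331j³ + 1815j² + 825j + 125 = 11(121j³ + 165j² + 75j + 11) + 4, so n³ ≡ 4 (mod 11).

(←) Conversely, suppose n³ ≡ 4 (mod 11). The only residue r in {0, …, 10} with r³ ≡ 4 (mod 11) is r = 5, so n ≡ 5 (mod 11).

Both directions hold.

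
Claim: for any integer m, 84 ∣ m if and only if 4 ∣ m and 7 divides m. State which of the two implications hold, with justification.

Converse. This fails: take m = 28. Both 4 ∣ 28 and 7 ∣ 28, yet 28 is not a multiple of 84 (since 28 = 0·84 + 28), so 84 ∤ 28.

Forward direction. If 84 ∣ m, write m = 84q. Since 84 = 21·4, m = 4·(21q), so 4 ∣ m; and since 84 = 12·7, m = 7·(12q), so 7 ∣ m.

Not equivalent: only (⇒) holds.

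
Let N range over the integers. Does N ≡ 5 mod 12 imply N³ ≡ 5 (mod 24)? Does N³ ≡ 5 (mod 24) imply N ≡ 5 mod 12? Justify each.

The forward direction fails; the converse holds.

[⇒] This fails: take N = 17. Then 17 ≡ 5 (mod 12), but 17³ = 4913 ≡ 17 (mod 24), not 5.

[⇐] Conversely, the residues r modulo 24 with r³ ≡ 5 (mod 24) are exactly {5}, and each is ≡ 5 (mod 12).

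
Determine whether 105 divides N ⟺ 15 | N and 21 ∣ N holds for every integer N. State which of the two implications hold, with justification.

(→) If 105 ∣ N, write N = 105q. Since 105 = 7·15, N = 15·(7q), so 15 ∣ N; and since 105 = 5·21, N = 21·(5q), so 21 ∣ N.

(←) Suppose 15 ∣ N and 21 ∣ N. Any common multiple of 15 and 21 is a multiple of their lcm; here lcm(15, 21) = 15·21/gcd(15, 21) = 315/3 = 105, so 105 ∣ N.

Both implications hold.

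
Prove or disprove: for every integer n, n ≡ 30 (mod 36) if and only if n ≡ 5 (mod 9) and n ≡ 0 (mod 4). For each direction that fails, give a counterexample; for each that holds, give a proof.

Neither implication holds.

Forward direction. This fails: n = 30 gives 30 ≡ 30 (mod 36) but 30 ≡ 3 (mod 9), so the conjunction on the right does not hold.

Converse. This fails: n = 32 satisfies both congruences on the right (32 ≡ 5 mod 9 and 32 ≡ 0 mod 4) yet 32 ≡ 32 (mod 36), not 30.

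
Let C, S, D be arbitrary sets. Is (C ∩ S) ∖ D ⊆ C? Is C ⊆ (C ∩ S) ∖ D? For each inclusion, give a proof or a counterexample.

(⟹) Let x ∈ (C ∩ S) ∖ D. Then x ∈ C ∩ S and x ∉ D, from which x ∈ C.

(⟸) This inclusion fails. Take C = {1}, S = ∅, D = ∅; then 1 ∈ C but 1 ∉ (C ∩ S) ∖ D.

Only the forward inclusion holds.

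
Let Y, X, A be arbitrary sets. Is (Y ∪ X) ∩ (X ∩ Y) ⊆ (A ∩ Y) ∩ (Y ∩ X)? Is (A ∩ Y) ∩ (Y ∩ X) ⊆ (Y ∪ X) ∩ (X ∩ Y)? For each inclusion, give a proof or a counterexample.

(⊆) This inclusion fails. Take Y = {1}, X = {1}, A = ∅; then 1 ∈ (Y ∪ X) ∩ (X ∩ Y) but 1 ∉ (A ∩ Y) ∩ (Y ∩ X).

(⊇) Let x ∈ (A ∩ Y) ∩ (Y ∩ X). Then x ∈ Y ∩ X ∩ A, from which x ∈ (Y ∪ X) ∩ (X ∩ Y).

The sets are not equal: only the reverse inclusion holds.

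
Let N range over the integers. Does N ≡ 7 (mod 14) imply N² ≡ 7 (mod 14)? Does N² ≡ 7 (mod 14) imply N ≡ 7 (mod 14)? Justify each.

(→) Suppose N ≡ 7 (mod 14). Write N = 14j + 7. Then (14j + 7)² = 196j² + 196j + 49 = 14(14j² + 14j + 3) + 7, so N² ≡ 7 (mod 14).

(←) Conversely, suppose N² ≡ 7 (mod 14). The only residue r in {0, …, 13} with r² ≡ 7 (mod 14) is r = 7, so N ≡ 7 (mod 14).

The biconditional holds.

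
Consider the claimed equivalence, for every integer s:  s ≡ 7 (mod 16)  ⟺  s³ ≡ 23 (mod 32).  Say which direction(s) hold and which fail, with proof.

[⇒] This fails: take s = 23. Then 23 ≡ 7 (mod 16), but 23³ = 12167 ≡ 7 (mod 32), not 23.

[⇐] Conversely, the residues r modulo 32 with r³ ≡ 23 (mod 32) are exactly {7}, and each is ≡ 7 (mod 16).

Not equivalent: only (⇐) holds.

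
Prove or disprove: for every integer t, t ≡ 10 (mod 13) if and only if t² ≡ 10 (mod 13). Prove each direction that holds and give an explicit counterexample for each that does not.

Neither implication holds.

Forward direction. This fails: take t = 10. Then 10 ≡ 10 (mod 13), but 10² = 100 ≡ 9 (mod 13), not 10.

Converse. This fails: take t = 6. Then 6² = 36 ≡ 10 (mod 13), yet 6 ≡ 6 (mod 13), not 10.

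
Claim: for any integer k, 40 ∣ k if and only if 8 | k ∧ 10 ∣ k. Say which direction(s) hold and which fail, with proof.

Both directions hold.

(←) Suppose 8 ∣ k and 10 ∣ k. Any common multiple of 8 and 10 is a multiple of their lcm; here lcm(8, 10) = 8·10/gcd(8, 10) = 80/2 = 40, so 40 ∣ k.

(→) If 40 ∣ k, write k = 40q. Since 40 = 5·8, k = 8·(5q), so 8 ∣ k; and since 40 = 4·10, k = 10·(4q), so 10 ∣ k.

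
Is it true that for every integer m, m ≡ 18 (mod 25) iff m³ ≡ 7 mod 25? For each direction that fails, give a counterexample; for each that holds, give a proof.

(→) Suppose m ≡ 18 (mod 25). Write m = 25j + 18. Then (25j + 18)³ = 15625j³ + 33750j² + 24300j + 5832 = 25(625j³ + 1350j² + 972j + 233) + 7, so m³ ≡ 7 (mod 25).

(←) Conversely, suppose m³ ≡ 7 (mod 25). The only residue r in {0, …, 24} with r³ ≡ 7 (mod 25) is r = 18, so m ≡ 18 (mod 25).

Both directions hold; the statement is true.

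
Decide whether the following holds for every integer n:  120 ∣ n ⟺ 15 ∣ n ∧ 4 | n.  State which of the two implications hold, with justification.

(⇒) holds; (⇐) fails.

[⇐] This fails: take n = 60. Both 15 ∣ 60 and 4 ∣ 60, yet 60 is not a multiple of 120 (since 60 = 0·120 + 60), so 120 ∤ 60.

[⇒] If 120 ∣ n, write n = 120q. Since 120 = 8·15, n = 15·(8q), so 15 ∣ n; and since 120 = 30·4, n = 4·(30q), so 4 ∣ n.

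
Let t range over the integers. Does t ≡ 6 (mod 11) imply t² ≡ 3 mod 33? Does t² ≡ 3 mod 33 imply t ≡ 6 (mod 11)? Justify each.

(⟹) This fails: take t = 17. Then 17 ≡ 6 (mod 11), but 17² = 289 ≡ 25 (mod 33), not 3.

(⟸) This fails: take t = 27. Then 27² = 729 ≡ 3 (mod 33), yet 27 ≡ 5 (mod 11), not 6.

Neither implication holds.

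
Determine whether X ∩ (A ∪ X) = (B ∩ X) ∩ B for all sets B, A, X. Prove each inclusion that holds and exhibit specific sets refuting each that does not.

(⊆) fails; (⊇) holds.

(⟹) This inclusion fails. Take B = ∅, A = ∅, X = {1}; then 1 ∈ X ∩ (A ∪ X) but 1 ∉ (B ∩ X) ∩ B.

(⟸) Let x ∈ (B ∩ X) ∩ B. Then either x ∈ B ∩ X and x ∉ A; or x ∈ B ∩ A ∩ X. In each case x ∈ X ∩ (A ∪ X), so (B ∩ X) ∩ B ⊆ X ∩ (A ∪ X).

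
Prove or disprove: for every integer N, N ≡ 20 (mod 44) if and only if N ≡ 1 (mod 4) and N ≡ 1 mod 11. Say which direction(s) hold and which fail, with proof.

Neither direction holds.

(⟹) This fails: N = 20 gives 20 ≡ 20 (mod 44) but 20 ≡ 0 (mod 4), so the conjunction on the right does not hold.

(⟸) This fails: N = 1 satisfies both congruences on the right (1 ≡ 1 mod 4 and 1 ≡ 1 mod 11) yet 1 ≡ 1 (mod 44), not 20.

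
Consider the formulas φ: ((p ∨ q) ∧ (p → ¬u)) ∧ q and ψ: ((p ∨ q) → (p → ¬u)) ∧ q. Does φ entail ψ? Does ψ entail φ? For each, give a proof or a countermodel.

Both directions hold.

Converse. Assume the antecedent. If u is true, the antecedent forces (u = T, p = F, q = T), and ((p ∨ q) ∧ (p → ¬u)) ∧ q holds there. If u is false, the antecedent forces (u = F, p = F, q = T) or (u = F, p = T, q = T), and ((p ∨ q) ∧ (p → ¬u)) ∧ q holds there. Either way ((p ∨ q) ∧ (p → ¬u)) ∧ q holds.

Forward direction. Assume the antecedent. If u is true, the antecedent forces (u = T, p = F, q = T), and ((p ∨ q) → (p → ¬u)) ∧ q holds there. If u is false, the antecedent forces (u = F, p = F, q = T) or (u = F, p = T, q = T), and ((p ∨ q) → (p → ¬u)) ∧ q holds there. Either way ((p ∨ q) → (p → ¬u)) ∧ q holds.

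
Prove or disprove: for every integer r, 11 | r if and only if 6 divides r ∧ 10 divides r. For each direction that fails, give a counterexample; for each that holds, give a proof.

(⇒) fails and (⇐) fails.

(→) This fails: take r = 11. Certainly 11 ∣ 11, but 6 ∤ 11.

(←) This fails: take r = 30. Both 6 ∣ 30 and 10 ∣ 30, yet 30 is not a multiple of 11 (since 30 = 2·11 + 8), so 11 ∤ 30.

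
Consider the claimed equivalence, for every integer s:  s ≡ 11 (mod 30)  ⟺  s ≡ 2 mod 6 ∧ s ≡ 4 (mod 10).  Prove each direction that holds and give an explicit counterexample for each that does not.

Forward direction. This fails: s = 11 gives 11 ≡ 11 (mod 30) but 11 ≡ 5 (mod 6), so the conjunction on the right does not hold.

Converse. This fails: s = 14 satisfies both congruences on the right (14 ≡ 2 mod 6 and 14 ≡ 4 mod 10) yet 14 ≡ 14 (mod 30), not 11.

Neither direction holds.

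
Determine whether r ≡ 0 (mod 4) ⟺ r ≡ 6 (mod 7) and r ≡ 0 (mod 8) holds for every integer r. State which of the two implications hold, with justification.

The forward direction fails; the converse holds.

Forward direction. This fails: r = 0 gives 0 ≡ 0 (mod 4) but 0 ≡ 0 (mod 7), so the conjunction on the right does not hold.

Converse. If r ≡ 6 (mod 7) and r ≡ 0 (mod 8), then by the Chinese remainder theorem r ≡ 48 (mod 56). Since 48 ≡ 0 (mod 4) and 4 ∣ 56, we get r ≡ 0 (mod 4).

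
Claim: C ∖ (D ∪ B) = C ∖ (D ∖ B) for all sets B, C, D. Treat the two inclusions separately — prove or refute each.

Only the forward inclusion holds.

(⟸) This inclusion fails. Take B = {1}, C = {1}, D = ∅; then 1 ∈ C ∖ (D ∖ B) but 1 ∉ C ∖ (D ∪ B).

(⟹) Let x ∈ C ∖ (D ∪ B). Then x ∈ C and x ∉ B, D, from which x ∈ C ∖ (D ∖ B).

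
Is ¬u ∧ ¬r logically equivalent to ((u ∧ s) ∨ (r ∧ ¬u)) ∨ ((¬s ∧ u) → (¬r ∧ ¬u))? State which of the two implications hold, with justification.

(⟹) Assume the antecedent. If r is true, the antecedent cannot hold. If r is false, the antecedent forces (r = F, u = F, s = F) or (r = F, u = F, s = T), and the consequent holds there. Either way the consequent holds.

(⟸) This fails. Under r = T, u = F, s = F, the left side is false but the right side is true.

(⇒) holds; (⇐) fails.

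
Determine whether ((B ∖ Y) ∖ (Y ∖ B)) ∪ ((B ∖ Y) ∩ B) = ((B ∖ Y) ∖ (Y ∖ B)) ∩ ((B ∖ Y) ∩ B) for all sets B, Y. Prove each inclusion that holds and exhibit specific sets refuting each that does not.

(⟹) Let x ∈ ((B ∖ Y) ∖ (Y ∖ B)) ∪ ((B ∖ Y) ∩ B). Then x ∈ B and x ∉ Y, from which x ∈ ((B ∖ Y) ∖ (Y ∖ B)) ∩ ((B ∖ Y) ∩ B).

(⟸) Let x ∈ ((B ∖ Y) ∖ (Y ∖ B)) ∩ ((B ∖ Y) ∩ B). Then x ∈ B and x ∉ Y, from which x ∈ ((B ∖ Y) ∖ (Y ∖ B)) ∪ ((B ∖ Y) ∩ B).

Both inclusions hold.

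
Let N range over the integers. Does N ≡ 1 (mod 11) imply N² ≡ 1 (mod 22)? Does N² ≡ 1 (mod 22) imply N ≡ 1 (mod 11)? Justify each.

Neither implication holds.

[⇒] This fails: take N = 12. Then 12 ≡ 1 (mod 11), but 12² = 144 ≡ 12 (mod 22), not 1.

[⇐] This fails: take N = 21. Then 21² = 441 ≡ 1 (mod 22), yet 21 ≡ 10 (mod 11), not 1.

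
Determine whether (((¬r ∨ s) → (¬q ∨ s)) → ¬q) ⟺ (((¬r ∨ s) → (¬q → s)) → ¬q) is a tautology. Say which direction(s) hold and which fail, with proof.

The forward direction fails; the converse holds.

(⇒) This fails. Under s = F, q = T, r = F, the left side is true but the right side is false.

(⇐) Assume the antecedent. If s is true, the antecedent forces (s = T, q = F, r = F) or (s = T, q = F, r = T), and ((¬r ∨ s) → (¬q ∨ s)) → ¬q holds there. If s is false, the antecedent forces (s = F, q = F, r = F) or (s = F, q = F, r = T), and ((¬r ∨ s) → (¬q ∨ s)) → ¬q holds there. Either way ((¬r ∨ s) → (¬q ∨ s)) → ¬q holds.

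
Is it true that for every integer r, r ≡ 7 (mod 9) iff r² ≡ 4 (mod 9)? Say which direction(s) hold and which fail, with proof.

Not equivalent: only (⇒) holds.

(⟹) Suppose r ≡ 7 (mod 9). Write r = 9j + 7. Then (9j + 7)² = 81j² + 126j + 49 = 9(9j² + 14j + 5) + 4, so r² ≡ 4 (mod 9).

(⟸) This fails: take r = 2. Then 2² = 4 ≡ 4 (mod 9), yet 2 ≡ 2 (mod 9), not 7.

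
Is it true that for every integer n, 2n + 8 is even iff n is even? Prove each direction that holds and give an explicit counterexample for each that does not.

(←) Suppose n is even. Since 2 is even, 2n is even for every n, so 2n + 8 has the same parity as 8, which is even. Hence 2n + 8 is even.

(→) This fails: take n = 3. Then 2n + 8 = 14, which is even, yet n = 3 is odd, not even.

Only the converse holds.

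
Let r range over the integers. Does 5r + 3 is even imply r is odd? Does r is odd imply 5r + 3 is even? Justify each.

Equivalent; both directions hold.

Forward direction. Suppose 5r + 3 is even. Since 5 is odd, 5r and r have the same parity, so 5r + 3 ≡ r + 3 (mod 2). As 3 is odd, 5r + 3 is even exactly when r is odd. Thus r is odd.

Converse. Suppose r is odd; write r = 2j + 1. Then 5r + 3 = 5·(2j + 1) + 3 = 2·5j + 8, which is even.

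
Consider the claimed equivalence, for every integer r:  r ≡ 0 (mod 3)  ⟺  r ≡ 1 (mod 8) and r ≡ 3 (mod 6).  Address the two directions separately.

Only the converse holds.

(→) This fails: r = 0 gives 0 ≡ 0 (mod 3) but 0 ≡ 0 (mod 8), so the conjunction on the right does not hold.

(←) Conversely, if r ≡ 1 (mod 8) and r ≡ 3 (mod 6), then by the Chinese remainder theorem r ≡ 9 (mod 24). Since 9 ≡ 0 (mod 3) and 3 ∣ 24, we get r ≡ 0 (mod 3).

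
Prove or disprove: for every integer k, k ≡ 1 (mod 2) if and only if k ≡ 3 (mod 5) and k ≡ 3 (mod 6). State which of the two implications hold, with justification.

(⇒) This fails: k = 1 gives 1 ≡ 1 (mod 2) but 1 ≡ 1 (mod 5), so the conjunction on the right does not hold.

(⇐) Conversely, if k ≡ 3 (mod 5) and k ≡ 3 (mod 6), then by the Chinese remainder theorem k ≡ 3 (mod 30). Since 3 ≡ 1 (mod 2) and 2 ∣ 30, we get k ≡ 1 (mod 2).

The forward direction fails; the converse holds.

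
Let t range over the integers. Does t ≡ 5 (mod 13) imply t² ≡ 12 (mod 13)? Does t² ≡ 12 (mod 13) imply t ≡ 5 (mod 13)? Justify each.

Converse. This fails: take t = 8. Then 8² = 64 ≡ 12 (mod 13), yet 8 ≡ 8 (mod 13), not 5.

Forward direction. Suppose t ≡ 5 (mod 13). Write t = 13j + 5. Then (13j + 5)² = 169j² + 130j + 25 = 13(13j² + 10j + 1) + 12, so t² ≡ 12 (mod 13).

The forward direction holds; the converse fails.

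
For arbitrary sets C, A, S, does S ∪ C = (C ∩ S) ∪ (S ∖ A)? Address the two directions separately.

(⊆) This inclusion fails. Take C = {1}, A = ∅, S = ∅; then 1 ∈ S ∪ C but 1 ∉ (C ∩ S) ∪ (S ∖ A).

(⊇) Let x ∈ (C ∩ S) ∪ (S ∖ A). Then either x ∈ S and x ∉ C, A; or x ∈ C ∩ S and x ∉ A; or x ∈ C ∩ A ∩ S. In each case x ∈ S ∪ C, so (C ∩ S) ∪ (S ∖ A) ⊆ S ∪ C.

Only the reverse inclusion holds.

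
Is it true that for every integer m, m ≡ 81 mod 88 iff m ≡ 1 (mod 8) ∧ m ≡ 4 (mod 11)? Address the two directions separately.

The biconditional holds.

(→) Suppose m ≡ 81 (mod 88); write m = 88j + 81. Since 8 ∣ 88, reducing mod 8 gives m ≡ 81 ≡ 1 (mod 8); since 11 ∣ 88, reducing mod 11 gives m ≡ 81 ≡ 4 (mod 11).

(←) Conversely, if m ≡ 1 (mod 8) and m ≡ 4 (mod 11), then by the Chinese remainder theorem m ≡ 81 (mod 88). This is exactly m ≡ 81 (mod 88).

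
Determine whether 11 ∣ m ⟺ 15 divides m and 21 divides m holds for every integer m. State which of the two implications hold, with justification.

(⇒) fails and (⇐) fails.

Forward direction. This fails: take m = 11. Certainly 11 ∣ 11, but 15 ∤ 11.

Converse. This fails: take m = 105. Both 15 ∣ 105 and 21 ∣ 105, yet 105 is not a multiple of 11 (since 105 = 9·11 + 6), so 11 ∤ 105.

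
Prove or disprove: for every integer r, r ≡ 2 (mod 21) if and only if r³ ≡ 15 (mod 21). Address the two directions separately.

[⇒] This fails: take r = 2. Then 2 ≡ 2 (mod 21), but 2³ = 8 ≡ 8 (mod 21), not 15.

[⇐] This fails: take r = 9. Then 9³ = 729 ≡ 15 (mod 21), yet 9 ≡ 9 (mod 21), not 2.

Neither direction holds.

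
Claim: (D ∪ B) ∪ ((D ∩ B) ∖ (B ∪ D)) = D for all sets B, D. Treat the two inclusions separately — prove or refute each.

(⊆) This inclusion fails. Take B = {1}, D = ∅; then 1 ∈ (D ∪ B) ∪ ((D ∩ B) ∖ (B ∪ D)) but 1 ∉ D.

(⊇) Let x ∈ D. Then either x ∈ D and x ∉ B; or x ∈ B ∩ D. In each case x ∈ (D ∪ B) ∪ ((D ∩ B) ∖ (B ∪ D)), so D ⊆ (D ∪ B) ∪ ((D ∩ B) ∖ (B ∪ D)).

The sets are not equal: only the reverse inclusion holds.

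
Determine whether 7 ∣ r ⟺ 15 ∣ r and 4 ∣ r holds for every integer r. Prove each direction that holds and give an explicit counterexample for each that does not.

Forward direction. This fails: take r = 7. Certainly 7 ∣ 7, but 15 ∤ 7.

Converse. This fails: take r = 60. Both 15 ∣ 60 and 4 ∣ 60, yet 60 is not a multiple of 7 (since 60 = 8·7 + 4), so 7 ∤ 60.

(⇒) fails and (⇐) fails.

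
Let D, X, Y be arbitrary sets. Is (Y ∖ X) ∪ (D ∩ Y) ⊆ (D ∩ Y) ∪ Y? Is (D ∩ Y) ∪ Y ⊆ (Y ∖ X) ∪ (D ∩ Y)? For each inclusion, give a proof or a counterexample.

(⟹) Let x ∈ (Y ∖ X) ∪ (D ∩ Y). Then either x ∈ Y and x ∉ D, X; or x ∈ D ∩ Y and x ∉ X; or x ∈ D ∩ X ∩ Y. In each case x ∈ (D ∩ Y) ∪ Y, so (Y ∖ X) ∪ (D ∩ Y) ⊆ (D ∩ Y) ∪ Y.

(⟸) This inclusion fails. Take D = ∅, X = {1}, Y = {1}; then 1 ∈ (D ∩ Y) ∪ Y but 1 ∉ (Y ∖ X) ∪ (D ∩ Y).

The sets are not equal: only the forward inclusion holds.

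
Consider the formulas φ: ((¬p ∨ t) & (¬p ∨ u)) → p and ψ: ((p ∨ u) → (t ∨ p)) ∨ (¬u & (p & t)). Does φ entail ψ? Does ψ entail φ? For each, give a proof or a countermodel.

Not equivalent: only (⇒) holds.

(⟸) This fails. Under u = F, t = F, p = F, the left side is false but the right side is true.

(⟹) Assume the antecedent. If u is true, the antecedent forces (u = T, t = F, p = T) or (u = T, t = T, p = T), and the consequent holds there. If u is false, the consequent reduces to true regardless of the other variables. Either way the consequent holds.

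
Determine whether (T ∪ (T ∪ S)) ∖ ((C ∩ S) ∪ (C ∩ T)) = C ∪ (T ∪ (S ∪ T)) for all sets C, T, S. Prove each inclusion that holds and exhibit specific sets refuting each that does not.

(⊆) holds; (⊇) fails.

(⊆) Let x ∈ (T ∪ (T ∪ S)) ∖ ((C ∩ S) ∪ (C ∩ T)). Then either x ∈ T and x ∉ C, S; or x ∈ S and x ∉ C, T; or x ∈ T ∩ S and x ∉ C. In each case x ∈ C ∪ (T ∪ (S ∪ T)), so (T ∪ (T ∪ S)) ∖ ((C ∩ S) ∪ (C ∩ T)) ⊆ C ∪ (T ∪ (S ∪ T)).

(⊇) This inclusion fails. Take C = {1}, T = ∅, S = ∅; then 1 ∈ C ∪ (T ∪ (S ∪ T)) but 1 ∉ (T ∪ (T ∪ S)) ∖ ((C ∩ S) ∪ (C ∩ T)).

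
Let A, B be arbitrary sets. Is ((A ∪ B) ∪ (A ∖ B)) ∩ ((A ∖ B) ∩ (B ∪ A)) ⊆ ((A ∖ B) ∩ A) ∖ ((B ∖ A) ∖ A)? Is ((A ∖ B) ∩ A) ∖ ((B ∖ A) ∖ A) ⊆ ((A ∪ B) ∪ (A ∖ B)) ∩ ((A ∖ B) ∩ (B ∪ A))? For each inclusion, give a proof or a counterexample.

Both inclusions hold; the sets are equal.

(⟹) Let x ∈ ((A ∪ B) ∪ (A ∖ B)) ∩ ((A ∖ B) ∩ (B ∪ A)). Then x ∈ A and x ∉ B, from which x ∈ ((A ∖ B) ∩ A) ∖ ((B ∖ A) ∖ A).

(⟸) Let x ∈ ((A ∖ B) ∩ A) ∖ ((B ∖ A) ∖ A). Then x ∈ A and x ∉ B, from which x ∈ ((A ∪ B) ∪ (A ∖ B)) ∩ ((A ∖ B) ∩ (B ∪ A)).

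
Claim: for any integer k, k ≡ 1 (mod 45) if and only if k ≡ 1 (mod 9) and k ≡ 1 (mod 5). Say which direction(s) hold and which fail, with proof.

Equivalent; both directions hold.

(→) Suppose k ≡ 1 (mod 45); write k = 45j + 1. Since 9 ∣ 45, reducing mod 9 gives k ≡ 1 (mod 9); since 5 ∣ 45, reducing mod 5 gives k ≡ 1 (mod 5).

(←) Conversely, if k ≡ 1 (mod 9) and k ≡ 1 (mod 5), then by the Chinese remainder theorem k ≡ 1 (mod 45). This is exactly k ≡ 1 (mod 45).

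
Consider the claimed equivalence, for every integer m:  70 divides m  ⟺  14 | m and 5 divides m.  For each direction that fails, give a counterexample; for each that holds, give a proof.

Equivalent; both directions hold.

(←) Suppose 14 ∣ m and 5 ∣ m. Any common multiple of 14 and 5 is a multiple of their lcm; here gcd(14, 5) = 1, so lcm(14, 5) = 14·5 = 70, so 70 ∣ m.

(→) If 70 ∣ m, write m = 70q. Since 70 = 5·14, m = 14·(5q), so 14 ∣ m; and since 70 = 14·5, m = 5·(14q), so 5 ∣ m.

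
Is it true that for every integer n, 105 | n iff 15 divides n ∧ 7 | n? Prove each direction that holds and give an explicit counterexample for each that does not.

[⇒] If 105 ∣ n, write n = 105q. Since 105 = 7·15, n = 15·(7q), so 15 ∣ n; and since 105 = 15·7, n = 7·(15q), so 7 ∣ n.

[⇐] Suppose 15 ∣ n and 7 ∣ n. Any common multiple of 15 and 7 is a multiple of their lcm; here gcd(15, 7) = 1, so lcm(15, 7) = 15·7 = 105, so 105 ∣ n.

The biconditional holds.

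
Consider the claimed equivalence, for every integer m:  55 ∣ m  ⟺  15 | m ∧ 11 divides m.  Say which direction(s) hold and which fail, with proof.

[⇒] This fails: take m = 55. Certainly 55 ∣ 55, but 15 ∤ 55.

[⇐] Suppose 15 ∣ m and 11 ∣ m. Any common multiple of 15 and 11 is a multiple of their lcm; here gcd(15, 11) = 1, so lcm(15, 11) = 15·11 = 165, so 165 ∣ m. Since 55 ∣ 165, it follows that 55 ∣ m.

The forward direction fails; the converse holds.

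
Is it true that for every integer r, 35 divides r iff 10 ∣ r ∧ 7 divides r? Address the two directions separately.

(→) This fails: take r = 35. Certainly 35 ∣ 35, but 10 ∤ 35.

(←) Suppose 10 ∣ r and 7 ∣ r. Any common multiple of 10 and 7 is a multiple of their lcm; here gcd(10, 7) = 1, so lcm(10, 7) = 10·7 = 70, so 70 ∣ r. Since 35 ∣ 70, it follows that 35 ∣ r.

Only the converse holds.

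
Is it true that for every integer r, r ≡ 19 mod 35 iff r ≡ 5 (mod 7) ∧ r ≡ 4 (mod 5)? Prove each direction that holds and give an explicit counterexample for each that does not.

The biconditional holds.

[⇒] Suppose r ≡ 19 (mod 35); write r = 35j + 19. Since 7 ∣ 35, reducing mod 7 gives r ≡ 19 ≡ 5 (mod 7); since 5 ∣ 35, reducing mod 5 gives r ≡ 19 ≡ 4 (mod 5).

[⇐] Conversely, if r ≡ 5 (mod 7) and r ≡ 4 (mod 5), then by the Chinese remainder theorem r ≡ 19 (mod 35). This is exactly r ≡ 19 (mod 35).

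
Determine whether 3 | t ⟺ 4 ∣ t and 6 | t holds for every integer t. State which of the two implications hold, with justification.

(⇒) fails; (⇐) holds.

(→) This fails: take t = 3. Certainly 3 ∣ 3, but 4 ∤ 3.

(←) Suppose 4 ∣ t and 6 ∣ t. Any common multiple of 4 and 6 is a multiple of their lcm; here lcm(4, 6) = 4·6/gcd(4, 6) = 24/2 = 12, so 12 ∣ t. Since 3 ∣ 12, it follows that 3 ∣ t.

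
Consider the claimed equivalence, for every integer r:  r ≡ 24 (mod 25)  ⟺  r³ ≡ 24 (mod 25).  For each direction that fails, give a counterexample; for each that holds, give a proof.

Both directions hold; the statement is true.

(⟹) Suppose r ≡ 24 (mod 25). Write r = 25j + 24. Then (25j + 24)³ = 15625j³ + 45000j² + 43200j + 13824 = 25(625j³ + 1800j² + 1728j + 552) + 24, so r³ ≡ 24 (mod 25).

(⟸) Conversely, suppose r³ ≡ 24 (mod 25). The only residue r in {0, …, 24} with r³ ≡ 24 (mod 25) is r = 24, so r ≡ 24 (mod 25).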